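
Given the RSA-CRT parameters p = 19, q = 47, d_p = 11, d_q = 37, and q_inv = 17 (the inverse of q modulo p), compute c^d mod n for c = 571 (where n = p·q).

457

m₁ = c^(d_p) mod p: c ≡ 1 (mod 19), and 1^11 mod 19 = 1.
m₂ = c^(d_q) mod q: c ≡ 7 (mod 47), and 7^37 mod 47 = 34.
h = q_inv·(m₁ − m₂) mod p = 17·(1 − 34) mod 19 = 9.
m = m₂ + h·q = 34 + 9·47 = 457.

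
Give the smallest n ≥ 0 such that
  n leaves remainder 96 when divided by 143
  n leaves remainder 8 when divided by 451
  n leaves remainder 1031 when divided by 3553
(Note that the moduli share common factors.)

1145097

Combine the congruences pairwise.
gcd(143, 451) = 11 and 11 | (8 − 96), so the pair is consistent; merging gives n ≡ 1812 (mod 5863), where 5863 = lcm(143, 451).
gcd(5863, 3553) = 11 and 11 | (1031 − 1812), so the pair is consistent; merging gives n ≡ 1145097 (mod 1893749), where 1893749 = lcm(5863, 3553).
The solution is unique modulo lcm(143, 451, 3553) = 1893749.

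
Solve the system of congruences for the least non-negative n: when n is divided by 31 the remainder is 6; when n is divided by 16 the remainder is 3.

99

Combine the congruences pairwise.
From n ≡ 6 (mod 31) write n = 6 + 31t. Substituting into n ≡ 3 (mod 16) gives 31t ≡ 13 (mod 16), and since 15⁻¹ ≡ 15 (mod 16), t ≡ 3. Hence n ≡ 6 + 31·3 = 99 (mod 496).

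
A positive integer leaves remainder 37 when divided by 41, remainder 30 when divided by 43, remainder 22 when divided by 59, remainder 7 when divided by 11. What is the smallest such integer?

From x ≡ 37 (mod 41) write x = 37 + 41t. Substituting into x ≡ 30 (mod 43) gives 41t ≡ 36 (mod 43), and since 41⁻¹ ≡ 21 (mod 43), t ≡ 25. Hence x ≡ 37 + 41·25 = 1062 (mod 1763).
From x ≡ 1062 (mod 1763) write x = 1062 + 1763t. Substituting into x ≡ 22 (mod 59) gives 1763t ≡ 22 (mod 59), and since 52⁻¹ ≡ 42 (mod 59), t ≡ 39. Hence x ≡ 1062 + 1763·39 = 69819 (mod 104017).
From x ≡ 69819 (mod 104017) write x = 69819 + 104017t. Substituting into x ≡ 7 (mod 11) gives 104017t ≡ 5 (mod 11), and since 1⁻¹ ≡ 1 (mod 11), t ≡ 5. Hence x ≡ 69819 + 104017·5 = 589904 (mod 1144187).

589904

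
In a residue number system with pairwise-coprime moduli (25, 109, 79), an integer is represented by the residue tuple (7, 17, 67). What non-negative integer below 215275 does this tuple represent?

71957

From x ≡ 7 (mod 25) write x = 7 + 25t. Substituting into x ≡ 17 (mod 109) gives 25t ≡ 10 (mod 109), and since 25⁻¹ ≡ 48 (mod 109), t ≡ 44. Hence x ≡ 7 + 25·44 = 1107 (mod 2725).
From x ≡ 1107 (mod 2725) write x = 1107 + 2725t. Substituting into x ≡ 67 (mod 79) gives 2725t ≡ 66 (mod 79), and since 39⁻¹ ≡ 77 (mod 79), t ≡ 26. Hence x ≡ 1107 + 2725·26 = 71957 (mod 215275).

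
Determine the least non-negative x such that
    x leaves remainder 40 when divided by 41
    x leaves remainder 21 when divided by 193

6969

From x ≡ 40 (mod 41) write x = 40 + 41t. Substituting into x ≡ 21 (mod 193) gives 41t ≡ 174 (mod 193), and since 41⁻¹ ≡ 113 (mod 193), t ≡ 169. Hence x ≡ 40 + 41·169 = 6969 (mod 7913).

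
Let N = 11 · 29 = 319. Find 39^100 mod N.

45

Mod 11: 39 ≡ 6; since 10 | 100, by Fermat 6^100 ≡ 1 (mod 11).
Mod 29: 39 ≡ 10; by Fermat, exponent reduces to 100 mod 28 = 16; 10^16 ≡ 16 (mod 29).
Combine by CRT: x ≡ 1 (mod 11), x ≡ 16 (mod 29) ⇒ x ≡ 45 (mod 319).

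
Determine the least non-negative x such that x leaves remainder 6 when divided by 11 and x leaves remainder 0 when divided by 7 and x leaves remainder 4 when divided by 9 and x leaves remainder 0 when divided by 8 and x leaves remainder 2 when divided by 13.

From x ≡ 6 (mod 11) write x = 6 + 11t. Substituting into x ≡ 0 (mod 7) gives 11t ≡ 1 (mod 7), and since 4⁻¹ ≡ 2 (mod 7), t ≡ 2. Hence x ≡ 6 + 11·2 = 28 (mod 77).
From x ≡ 28 (mod 77) write x = 28 + 77t. Substituting into x ≡ 4 (mod 9) gives 77t ≡ 3 (mod 9), and since 5⁻¹ ≡ 2 (mod 9), t ≡ 6. Hence x ≡ 28 + 77·6 = 490 (mod 693).
From x ≡ 490 (mod 693) write x = 490 + 693t. Substituting into x ≡ 0 (mod 8) gives 693t ≡ 6 (mod 8), and since 5⁻¹ ≡ 5 (mod 8), t ≡ 6. Hence x ≡ 490 + 693·6 = 4648 (mod 5544).
From x ≡ 4648 (mod 5544) write x = 4648 + 5544t. Substituting into x ≡ 2 (mod 13) gives 5544t ≡ 8 (mod 13), and since 6⁻¹ ≡ 11 (mod 13), t ≡ 10. Hence x ≡ 4648 + 5544·10 = 60088 (mod 72072).

60088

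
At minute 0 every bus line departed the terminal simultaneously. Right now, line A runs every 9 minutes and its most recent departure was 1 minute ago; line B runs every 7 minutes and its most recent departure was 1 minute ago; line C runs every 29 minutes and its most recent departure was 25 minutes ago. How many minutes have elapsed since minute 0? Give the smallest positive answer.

The moduli are pairwise coprime; N = 9·7·29 = 1827.
N/9 = 203; 203 ≡ 5 (mod 9); 5·2 ≡ 1, so inverse 2.
N/7 = 261; 261 ≡ 2 (mod 7); 2·4 ≡ 1, so inverse 4.
N/29 = 63; 63 ≡ 5 (mod 29); 5·6 ≡ 1, so inverse 6.
t ≡ 1·203·2 + 1·261·4 + 25·63·6 = 10900.
10900 mod 1827 = 1765.

1765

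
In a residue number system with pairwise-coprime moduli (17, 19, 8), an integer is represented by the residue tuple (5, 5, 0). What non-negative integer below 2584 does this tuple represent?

The moduli are pairwise coprime; N = 17·19·8 = 2584.
N/17 = 152; 152 ≡ 16 (mod 17); 16·16 ≡ 1, so inverse 16.
N/19 = 136; 136 ≡ 3 (mod 19); 3·13 ≡ 1, so inverse 13.
N/8 = 323; 323 ≡ 3 (mod 8); 3·3 ≡ 1, so inverse 3.
x ≡ 5·152·16 + 5·136·13 + 0·323·3 = 21000.
21000 mod 2584 = 328.

328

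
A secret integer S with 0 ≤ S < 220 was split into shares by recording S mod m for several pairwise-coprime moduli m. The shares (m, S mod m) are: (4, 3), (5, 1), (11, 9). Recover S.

31

From S ≡ 3 (mod 4) write S = 3 + 4t. Substituting into S ≡ 1 (mod 5) gives 4t ≡ 3 (mod 5), and since 4⁻¹ ≡ 4 (mod 5), t ≡ 2. Hence S ≡ 3 + 4·2 = 11 (mod 20).
From S ≡ 11 (mod 20) write S = 11 + 20t. Substituting into S ≡ 9 (mod 11) gives 20t ≡ 9 (mod 11), and since 9⁻¹ ≡ 5 (mod 11), t ≡ 1. Hence S ≡ 11 + 20·1 = 31 (mod 220).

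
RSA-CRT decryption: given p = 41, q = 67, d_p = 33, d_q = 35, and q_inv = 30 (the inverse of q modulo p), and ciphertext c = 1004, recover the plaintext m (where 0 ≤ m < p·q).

m₁ = c^(d_p) mod p: c ≡ 20 (mod 41), and 20^33 mod 41 = 36.
m₂ = c^(d_q) mod q: c ≡ 66 (mod 67), and 66^35 mod 67 = 66.
h = q_inv·(m₁ − m₂) mod p = 30·(36 − 66) mod 41 = 2.
m = m₂ + h·q = 66 + 2·67 = 200.

200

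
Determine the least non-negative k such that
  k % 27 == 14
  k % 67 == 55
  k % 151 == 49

From k ≡ 14 (mod 27) write k = 14 + 27t. Substituting into k ≡ 55 (mod 67) gives 27t ≡ 41 (mod 67), and since 27⁻¹ ≡ 5 (mod 67), t ≡ 4. Hence k ≡ 14 + 27·4 = 122 (mod 1809).
From k ≡ 122 (mod 1809) write k = 122 + 1809t. Substituting into k ≡ 49 (mod 151) gives 1809t ≡ 78 (mod 151), and since 148⁻¹ ≡ 50 (mod 151), t ≡ 125. Hence k ≡ 122 + 1809·125 = 226247 (mod 273159).

226247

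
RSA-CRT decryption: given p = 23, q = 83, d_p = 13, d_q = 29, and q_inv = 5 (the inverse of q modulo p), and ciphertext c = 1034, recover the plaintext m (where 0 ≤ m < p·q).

m₁ = c^(d_p) mod p: c ≡ 22 (mod 23), and 22^13 mod 23 = 22.
m₂ = c^(d_q) mod q: c ≡ 38 (mod 83), and 38^29 mod 83 = 21.
h = q_inv·(m₁ − m₂) mod p = 5·(22 − 21) mod 23 = 5.
m = m₂ + h·q = 21 + 5·83 = 436.

436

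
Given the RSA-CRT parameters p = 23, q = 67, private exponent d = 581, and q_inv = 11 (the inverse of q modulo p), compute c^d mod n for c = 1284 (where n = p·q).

631

d_p = d mod (p−1) = 581 mod 22 = 9; d_q = d mod (q−1) = 53.
m₁ = c^(d_p) mod p: c ≡ 19 (mod 23), and 19^9 mod 23 = 10.
m₂ = c^(d_q) mod q: c ≡ 11 (mod 67), and 11^53 mod 67 = 28.
h = q_inv·(m₁ − m₂) mod p = 11·(10 − 28) mod 23 = 9.
m = m₂ + h·q = 28 + 9·67 = 631.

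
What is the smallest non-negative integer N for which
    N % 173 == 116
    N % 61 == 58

3230

From N ≡ 116 (mod 173) write N = 116 + 173t. Substituting into N ≡ 58 (mod 61) gives 173t ≡ 3 (mod 61), and since 51⁻¹ ≡ 6 (mod 61), t ≡ 18. Hence N ≡ 116 + 173·18 = 3230 (mod 10553).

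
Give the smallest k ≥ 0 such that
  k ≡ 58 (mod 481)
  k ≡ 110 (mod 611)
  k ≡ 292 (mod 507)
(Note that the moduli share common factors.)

614776

Combine the congruences pairwise.
gcd(481, 611) = 13 and 13 | (110 − 58), so the pair is consistent; merging gives k ≡ 4387 (mod 22607), where 22607 = lcm(481, 611).
gcd(22607, 507) = 13 and 13 | (292 − 4387), so the pair is consistent; merging gives k ≡ 614776 (mod 881673), where 881673 = lcm(22607, 507).
The solution is unique modulo lcm(481, 611, 507) = 881673.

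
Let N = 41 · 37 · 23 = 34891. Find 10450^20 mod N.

30300

Mod 41: 10450 ≡ 36; 36^20 ≡ 1 (mod 41).
Mod 37: 10450 ≡ 16; 16^20 ≡ 34 (mod 37).
Mod 23: 10450 ≡ 8; 8^20 ≡ 9 (mod 23).
Combine by CRT: x ≡ 1 (mod 41), x ≡ 34 (mod 37), x ≡ 9 (mod 23) ⇒ x ≡ 30300 (mod 34891).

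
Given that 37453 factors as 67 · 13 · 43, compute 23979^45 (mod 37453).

Mod 67: 23979 ≡ 60; 60^45 ≡ 9 (mod 67).
Mod 13: 23979 ≡ 7; by Fermat, exponent reduces to 45 mod 12 = 9; 7^9 ≡ 8 (mod 13).
Mod 43: 23979 ≡ 28; by Fermat, exponent reduces to 45 mod 42 = 3; 28^3 ≡ 22 (mod 43).
Combine by CRT: x ≡ 9 (mod 67), x ≡ 8 (mod 13), x ≡ 22 (mod 43) ⇒ x ≡ 30896 (mod 37453).

30896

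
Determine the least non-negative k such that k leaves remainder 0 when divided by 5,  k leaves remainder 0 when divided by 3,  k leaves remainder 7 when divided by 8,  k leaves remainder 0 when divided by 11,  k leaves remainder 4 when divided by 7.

7095

The moduli are pairwise coprime; N = 5·3·8·11·7 = 9240.
N/5 = 1848; 1848 ≡ 3 (mod 5); 3·2 ≡ 1, so inverse 2.
N/3 = 3080; 3080 ≡ 2 (mod 3); 2·2 ≡ 1, so inverse 2.
N/8 = 1155; 1155 ≡ 3 (mod 8); 3·3 ≡ 1, so inverse 3.
N/11 = 840; 840 ≡ 4 (mod 11); 4·3 ≡ 1, so inverse 3.
N/7 = 1320; 1320 ≡ 4 (mod 7); 4·2 ≡ 1, so inverse 2.
k ≡ 0·1848·2 + 0·3080·2 + 7·1155·3 + 0·840·3 + 4·1320·2 = 34815.
34815 mod 9240 = 7095.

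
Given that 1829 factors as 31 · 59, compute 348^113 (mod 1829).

Mod 31: 348 ≡ 7; by Fermat, exponent reduces to 113 mod 30 = 23; 7^23 ≡ 10 (mod 31).
Mod 59: 348 ≡ 53; by Fermat, exponent reduces to 113 mod 58 = 55; 53^55 ≡ 3 (mod 59).
Combine by CRT: x ≡ 10 (mod 31), x ≡ 3 (mod 59) ⇒ x ≡ 475 (mod 1829).

475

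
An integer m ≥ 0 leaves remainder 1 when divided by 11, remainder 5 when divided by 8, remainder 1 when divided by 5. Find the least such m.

Combine the congruences pairwise.
From m ≡ 1 (mod 11) write m = 1 + 11t. Substituting into m ≡ 5 (mod 8) gives 11t ≡ 4 (mod 8), and since 3⁻¹ ≡ 3 (mod 8), t ≡ 4. Hence m ≡ 1 + 11·4 = 45 (mod 88).
From m ≡ 45 (mod 88) write m = 45 + 88t. Substituting into m ≡ 1 (mod 5) gives 88t ≡ 1 (mod 5), and since 3⁻¹ ≡ 2 (mod 5), t ≡ 2. Hence m ≡ 45 + 88·2 = 221 (mod 440).

221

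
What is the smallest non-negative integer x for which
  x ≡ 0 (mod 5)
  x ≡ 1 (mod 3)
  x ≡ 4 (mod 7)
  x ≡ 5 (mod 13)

The moduli are pairwise coprime; N = 5·3·7·13 = 1365.
N/5 = 273; 273 ≡ 3 (mod 5); 3·2 ≡ 1, so inverse 2.
N/3 = 455; 455 ≡ 2 (mod 3); 2·2 ≡ 1, so inverse 2.
N/7 = 195; 195 ≡ 6 (mod 7); 6·6 ≡ 1, so inverse 6.
N/13 = 105; 105 ≡ 1 (mod 13), inverse 1.
x ≡ 0·273·2 + 1·455·2 + 4·195·6 + 5·105·1 = 6115.
6115 mod 1365 = 655.

655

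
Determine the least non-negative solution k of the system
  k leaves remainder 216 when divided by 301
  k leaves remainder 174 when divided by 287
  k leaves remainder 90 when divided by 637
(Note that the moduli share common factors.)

270815

gcd(301, 287) = 7 and 7 | (174 − 216), so the pair is consistent; merging gives k ≡ 11654 (mod 12341), where 12341 = lcm(301, 287).
gcd(12341, 637) = 7 and 7 | (90 − 11654), so the pair is consistent; merging gives k ≡ 270815 (mod 1123031), where 1123031 = lcm(12341, 637).
The solution is unique modulo lcm(301, 287, 637) = 1123031.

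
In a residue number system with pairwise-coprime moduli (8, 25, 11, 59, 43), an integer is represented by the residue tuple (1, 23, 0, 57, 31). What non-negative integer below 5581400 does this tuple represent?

From x ≡ 1 (mod 8) write x = 1 + 8t. Substituting into x ≡ 23 (mod 25) gives 8t ≡ 22 (mod 25), and since 8⁻¹ ≡ 22 (mod 25), t ≡ 9. Hence x ≡ 1 + 8·9 = 73 (mod 200).
From x ≡ 73 (mod 200) write x = 73 + 200t. Substituting into x ≡ 0 (mod 11) gives 200t ≡ 4 (mod 11), and since 2⁻¹ ≡ 6 (mod 11), t ≡ 2. Hence x ≡ 73 + 200·2 = 473 (mod 2200).
From x ≡ 473 (mod 2200) write x = 473 + 2200t. Substituting into x ≡ 57 (mod 59) gives 2200t ≡ 56 (mod 59), and since 17⁻¹ ≡ 7 (mod 59), t ≡ 38. Hence x ≡ 473 + 2200·38 = 84073 (mod 129800).
From x ≡ 84073 (mod 129800) write x = 84073 + 129800t. Substituting into x ≡ 31 (mod 43) gives 129800t ≡ 23 (mod 43), and since 26⁻¹ ≡ 5 (mod 43), t ≡ 29. Hence x ≡ 84073 + 129800·29 = 3848273 (mod 5581400).

3848273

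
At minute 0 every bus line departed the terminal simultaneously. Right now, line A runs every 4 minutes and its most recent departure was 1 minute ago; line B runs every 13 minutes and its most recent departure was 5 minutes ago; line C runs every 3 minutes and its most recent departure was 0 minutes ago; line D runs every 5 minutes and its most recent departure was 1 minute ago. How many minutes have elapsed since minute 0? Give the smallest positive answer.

Combine the congruences pairwise.
From t ≡ 1 (mod 4) write t = 1 + 4s. Substituting into t ≡ 5 (mod 13) gives 4s ≡ 4 (mod 13), and since 4⁻¹ ≡ 10 (mod 13), s ≡ 1. Hence t ≡ 1 + 4·1 = 5 (mod 52).
From t ≡ 5 (mod 52) write t = 5 + 52s. Substituting into t ≡ 0 (mod 3) gives 52s ≡ 1 (mod 3), and since 1⁻¹ ≡ 1 (mod 3), s ≡ 1. Hence t ≡ 5 + 52·1 = 57 (mod 156).
From t ≡ 57 (mod 156) write t = 57 + 156s. Substituting into t ≡ 1 (mod 5) gives 156s ≡ 4 (mod 5), and since 1⁻¹ ≡ 1 (mod 5), s ≡ 4. Hence t ≡ 57 + 156·4 = 681 (mod 780).

681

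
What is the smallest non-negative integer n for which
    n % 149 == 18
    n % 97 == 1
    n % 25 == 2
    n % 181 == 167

9843852

From n ≡ 18 (mod 149) write n = 18 + 149t. Substituting into n ≡ 1 (mod 97) gives 149t ≡ 80 (mod 97), and since 52⁻¹ ≡ 28 (mod 97), t ≡ 9. Hence n ≡ 18 + 149·9 = 1359 (mod 14453).
From n ≡ 1359 (mod 14453) write n = 1359 + 14453t. Substituting into n ≡ 2 (mod 25) gives 14453t ≡ 18 (mod 25), and since 3⁻¹ ≡ 17 (mod 25), t ≡ 6. Hence n ≡ 1359 + 14453·6 = 88077 (mod 361325).
From n ≡ 88077 (mod 361325) write n = 88077 + 361325t. Substituting into n ≡ 167 (mod 181) gives 361325t ≡ 56 (mod 181), and since 49⁻¹ ≡ 133 (mod 181), t ≡ 27. Hence n ≡ 88077 + 361325·27 = 9843852 (mod 65399825).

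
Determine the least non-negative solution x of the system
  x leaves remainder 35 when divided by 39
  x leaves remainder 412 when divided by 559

gcd(39, 559) = 13 and 13 | (412 − 35), so the pair is consistent; merging gives x ≡ 971 (mod 1677), where 1677 = lcm(39, 559).
The solution is unique modulo lcm(39, 559) = 1677.

971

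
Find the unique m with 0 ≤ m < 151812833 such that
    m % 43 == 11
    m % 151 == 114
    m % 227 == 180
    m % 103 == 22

53990768

The moduli are pairwise coprime; N = 43·151·227·103 = 151812833.
N/43 = 3530531; 3530531 ≡ 16 (mod 43); 16·35 ≡ 1, so inverse 35.
N/151 = 1005383; 1005383 ≡ 25 (mod 151); 25·145 ≡ 1, so inverse 145.
N/227 = 668779; 668779 ≡ 37 (mod 227); 37·135 ≡ 1, so inverse 135.
N/103 = 1473911; 1473911 ≡ 84 (mod 103); 84·65 ≡ 1, so inverse 65.
m ≡ 11·3530531·35 + 114·1005383·145 + 180·668779·135 + 22·1473911·65 = 36337257855.
36337257855 mod 151812833 = 53990768.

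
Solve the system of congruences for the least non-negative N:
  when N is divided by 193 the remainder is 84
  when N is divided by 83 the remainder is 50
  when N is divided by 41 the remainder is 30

250212

Combine the congruences pairwise.
From N ≡ 84 (mod 193) write N = 84 + 193t. Substituting into N ≡ 50 (mod 83) gives 193t ≡ 49 (mod 83), and since 27⁻¹ ≡ 40 (mod 83), t ≡ 51. Hence N ≡ 84 + 193·51 = 9927 (mod 16019).
From N ≡ 9927 (mod 16019) write N = 9927 + 16019t. Substituting into N ≡ 30 (mod 41) gives 16019t ≡ 25 (mod 41), and since 29⁻¹ ≡ 17 (mod 41), t ≡ 15. Hence N ≡ 9927 + 16019·15 = 250212 (mod 656779).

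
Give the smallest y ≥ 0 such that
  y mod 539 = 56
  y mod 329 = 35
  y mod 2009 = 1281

666260

gcd(539, 329) = 7 and 7 | (35 − 56), so the pair is consistent; merging gives y ≡ 7602 (mod 25333), where 25333 = lcm(539, 329).
gcd(25333, 2009) = 49 and 49 | (1281 − 7602), so the pair is consistent; merging gives y ≡ 666260 (mod 1038653), where 1038653 = lcm(25333, 2009).
The solution is unique modulo lcm(539, 329, 2009) = 1038653.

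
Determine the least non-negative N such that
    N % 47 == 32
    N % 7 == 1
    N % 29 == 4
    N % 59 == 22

From N ≡ 32 (mod 47) write N = 32 + 47t. Substituting into N ≡ 1 (mod 7) gives 47t ≡ 4 (mod 7), and since 5⁻¹ ≡ 3 (mod 7), t ≡ 5. Hence N ≡ 32 + 47·5 = 267 (mod 329).
From N ≡ 267 (mod 329) write N = 267 + 329t. Substituting into N ≡ 4 (mod 29) gives 329t ≡ 27 (mod 29), and since 10⁻¹ ≡ 3 (mod 29), t ≡ 23. Hence N ≡ 267 + 329·23 = 7834 (mod 9541).
From N ≡ 7834 (mod 9541) write N = 7834 + 9541t. Substituting into N ≡ 22 (mod 59) gives 9541t ≡ 35 (mod 59), and since 42⁻¹ ≡ 52 (mod 59), t ≡ 50. Hence N ≡ 7834 + 9541·50 = 484884 (mod 562919).

484884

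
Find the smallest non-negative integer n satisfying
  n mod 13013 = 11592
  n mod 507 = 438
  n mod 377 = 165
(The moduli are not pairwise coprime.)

Combine the congruences pairwise.
gcd(13013, 507) = 169 and 169 | (438 − 11592), so the pair is consistent; merging gives n ≡ 11592 (mod 39039), where 39039 = lcm(13013, 507).
gcd(39039, 377) = 13 and 13 | (165 − 11592), so the pair is consistent; merging gives n ≡ 909489 (mod 1132131), where 1132131 = lcm(39039, 377).
The solution is unique modulo lcm(13013, 507, 377) = 1132131.

909489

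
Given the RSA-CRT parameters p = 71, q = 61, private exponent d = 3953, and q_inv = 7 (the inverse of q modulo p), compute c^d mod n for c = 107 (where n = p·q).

3696

d_p = d mod (p−1) = 3953 mod 70 = 33; d_q = d mod (q−1) = 53.
m₁ = c^(d_p) mod p: c ≡ 36 (mod 71), and 36^33 mod 71 = 4.
m₂ = c^(d_q) mod q: c ≡ 46 (mod 61), and 46^53 mod 61 = 36.
h = q_inv·(m₁ − m₂) mod p = 7·(4 − 36) mod 71 = 60.
m = m₂ + h·q = 36 + 60·61 = 3696.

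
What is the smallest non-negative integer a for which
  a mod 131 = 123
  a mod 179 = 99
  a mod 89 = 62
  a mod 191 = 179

274787295

The moduli are pairwise coprime; N = 131·179·89·191 = 398609551.
N/131 = 3042821; 3042821 ≡ 84 (mod 131); 84·39 ≡ 1, so inverse 39.
N/179 = 2226869; 2226869 ≡ 109 (mod 179); 109·23 ≡ 1, so inverse 23.
N/89 = 4478759; 4478759 ≡ 12 (mod 89); 12·52 ≡ 1, so inverse 52.
N/191 = 2086961; 2086961 ≡ 95 (mod 191); 95·189 ≡ 1, so inverse 189.
a ≡ 123·3042821·39 + 99·2226869·23 + 62·4478759·52 + 179·2086961·189 = 104710489657.
104710489657 mod 398609551 = 274787295.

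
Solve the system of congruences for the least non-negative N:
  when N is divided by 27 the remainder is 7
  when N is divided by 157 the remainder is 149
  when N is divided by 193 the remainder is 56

376792

From N ≡ 7 (mod 27) write N = 7 + 27t. Substituting into N ≡ 149 (mod 157) gives 27t ≡ 142 (mod 157), and since 27⁻¹ ≡ 64 (mod 157), t ≡ 139. Hence N ≡ 7 + 27·139 = 3760 (mod 4239).
From N ≡ 3760 (mod 4239) write N = 3760 + 4239t. Substituting into N ≡ 56 (mod 193) gives 4239t ≡ 156 (mod 193), and since 186⁻¹ ≡ 55 (mod 193), t ≡ 88. Hence N ≡ 3760 + 4239·88 = 376792 (mod 818127).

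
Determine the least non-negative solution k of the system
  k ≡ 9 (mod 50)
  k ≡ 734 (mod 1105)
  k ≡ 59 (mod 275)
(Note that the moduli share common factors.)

gcd(50, 1105) = 5 and 5 | (734 − 9), so the pair is consistent; merging gives k ≡ 6259 (mod 11050), where 11050 = lcm(50, 1105).
gcd(11050, 275) = 25 and 25 | (59 − 6259), so the pair is consistent; merging gives k ≡ 94659 (mod 121550), where 121550 = lcm(11050, 275).
The solution is unique modulo lcm(50, 1105, 275) = 121550.

94659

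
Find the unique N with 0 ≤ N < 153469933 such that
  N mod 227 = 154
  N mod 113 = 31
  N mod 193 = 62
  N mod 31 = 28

21647328

The moduli are pairwise coprime; M = 227·113·193·31 = 153469933.
M/227 = 676079; 676079 ≡ 73 (mod 227); 73·28 ≡ 1, so inverse 28.
M/113 = 1358141; 1358141 ≡ 107 (mod 113); 107·94 ≡ 1, so inverse 94.
M/193 = 795181; 795181 ≡ 21 (mod 193); 21·46 ≡ 1, so inverse 46.
M/31 = 4950643; 4950643 ≡ 5 (mod 31); 5·25 ≡ 1, so inverse 25.
N ≡ 154·676079·28 + 31·1358141·94 + 62·795181·46 + 28·4950643·25 = 12606181834.
12606181834 mod 153469933 = 21647328.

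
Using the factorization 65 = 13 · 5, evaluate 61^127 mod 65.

Mod 13: 61 ≡ 9; by Fermat, exponent reduces to 127 mod 12 = 7; 9^7 ≡ 9 (mod 13).
Mod 5: 61 ≡ 1; by Fermat, exponent reduces to 127 mod 4 = 3; 1^3 ≡ 1 (mod 5).
Combine by CRT: x ≡ 9 (mod 13), x ≡ 1 (mod 5) ⇒ x ≡ 61 (mod 65).

61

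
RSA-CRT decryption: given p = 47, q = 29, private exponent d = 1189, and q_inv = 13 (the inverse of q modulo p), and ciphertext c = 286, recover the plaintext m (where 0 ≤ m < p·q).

d_p = d mod (p−1) = 1189 mod 46 = 39; d_q = d mod (q−1) = 13.
m₁ = c^(d_p) mod p: c ≡ 4 (mod 47), and 4^39 mod 47 = 42.
m₂ = c^(d_q) mod q: c ≡ 25 (mod 29), and 25^13 mod 29 = 7.
h = q_inv·(m₁ − m₂) mod p = 13·(42 − 7) mod 47 = 32.
m = m₂ + h·q = 7 + 32·29 = 935.

935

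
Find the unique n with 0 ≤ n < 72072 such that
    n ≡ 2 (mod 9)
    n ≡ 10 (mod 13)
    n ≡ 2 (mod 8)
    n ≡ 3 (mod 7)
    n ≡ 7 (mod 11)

Combine the congruences pairwise.
From n ≡ 2 (mod 9) write n = 2 + 9t. Substituting into n ≡ 10 (mod 13) gives 9t ≡ 8 (mod 13), and since 9⁻¹ ≡ 3 (mod 13), t ≡ 11. Hence n ≡ 2 + 9·11 = 101 (mod 117).
From n ≡ 101 (mod 117) write n = 101 + 117t. Substituting into n ≡ 2 (mod 8) gives 117t ≡ 5 (mod 8), and since 5⁻¹ ≡ 5 (mod 8), t ≡ 1. Hence n ≡ 101 + 117·1 = 218 (mod 936).
From n ≡ 218 (mod 936) write n = 218 + 936t. Substituting into n ≡ 3 (mod 7) gives 936t ≡ 2 (mod 7), and since 5⁻¹ ≡ 3 (mod 7), t ≡ 6. Hence n ≡ 218 + 936·6 = 5834 (mod 6552).
From n ≡ 5834 (mod 6552) write n = 5834 + 6552t. Substituting into n ≡ 7 (mod 11) gives 6552t ≡ 3 (mod 11), and since 7⁻¹ ≡ 8 (mod 11), t ≡ 2. Hence n ≡ 5834 + 6552·2 = 18938 (mod 72072).

18938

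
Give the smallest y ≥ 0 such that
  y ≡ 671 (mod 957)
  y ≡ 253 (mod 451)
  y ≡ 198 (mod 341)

Combine the congruences pairwise.
gcd(957, 451) = 11 and 11 | (253 − 671), so the pair is consistent; merging gives y ≡ 16940 (mod 39237), where 39237 = lcm(957, 451).
gcd(39237, 341) = 11 and 11 | (198 − 16940), so the pair is consistent; merging gives y ≡ 566258 (mod 1216347), where 1216347 = lcm(39237, 341).
The solution is unique modulo lcm(957, 451, 341) = 1216347.

566258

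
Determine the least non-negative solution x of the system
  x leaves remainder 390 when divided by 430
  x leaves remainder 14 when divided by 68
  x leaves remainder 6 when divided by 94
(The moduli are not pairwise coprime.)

432970

gcd(430, 68) = 2 and 2 | (14 − 390), so the pair is consistent; merging gives x ≡ 8990 (mod 14620), where 14620 = lcm(430, 68).
gcd(14620, 94) = 2 and 2 | (6 − 8990), so the pair is consistent; merging gives x ≡ 432970 (mod 687140), where 687140 = lcm(14620, 94).
The solution is unique modulo lcm(430, 68, 94) = 687140.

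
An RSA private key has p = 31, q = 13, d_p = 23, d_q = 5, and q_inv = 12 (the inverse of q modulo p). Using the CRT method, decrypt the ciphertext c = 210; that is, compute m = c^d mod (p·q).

m₁ = c^(d_p) mod p: c ≡ 24 (mod 31), and 24^23 mod 31 = 21.
m₂ = c^(d_q) mod q: c ≡ 2 (mod 13), and 2^5 mod 13 = 6.
h = q_inv·(m₁ − m₂) mod p = 12·(21 − 6) mod 31 = 25.
m = m₂ + h·q = 6 + 25·13 = 331.

331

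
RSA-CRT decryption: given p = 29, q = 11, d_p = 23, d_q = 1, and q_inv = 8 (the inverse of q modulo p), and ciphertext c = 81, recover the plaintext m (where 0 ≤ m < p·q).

m₁ = c^(d_p) mod p: c ≡ 23 (mod 29), and 23^23 mod 29 = 7.
m₂ = c^(d_q) mod q: c ≡ 4 (mod 11), and 4^1 mod 11 = 4.
h = q_inv·(m₁ − m₂) mod p = 8·(7 − 4) mod 29 = 24.
m = m₂ + h·q = 4 + 24·11 = 268.

268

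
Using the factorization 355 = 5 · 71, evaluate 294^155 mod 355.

179

Mod 5: 294 ≡ 4; by Fermat, exponent reduces to 155 mod 4 = 3; 4^3 ≡ 4 (mod 5).
Mod 71: 294 ≡ 10; by Fermat, exponent reduces to 155 mod 70 = 15; 10^15 ≡ 37 (mod 71).
Combine by CRT: x ≡ 4 (mod 5), x ≡ 37 (mod 71) ⇒ x ≡ 179 (mod 355).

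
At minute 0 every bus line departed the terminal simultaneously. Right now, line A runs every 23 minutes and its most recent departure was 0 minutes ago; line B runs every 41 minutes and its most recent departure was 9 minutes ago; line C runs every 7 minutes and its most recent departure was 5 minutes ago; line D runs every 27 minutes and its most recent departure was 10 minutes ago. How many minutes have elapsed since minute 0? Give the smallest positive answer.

59869

The moduli are pairwise coprime; N = 23·41·7·27 = 178227.
N/23 = 7749; 7749 ≡ 21 (mod 23); 21·11 ≡ 1, so inverse 11.
N/41 = 4347; 4347 ≡ 1 (mod 41), inverse 1.
N/7 = 25461; 25461 ≡ 2 (mod 7); 2·4 ≡ 1, so inverse 4.
N/27 = 6601; 6601 ≡ 13 (mod 27); 13·25 ≡ 1, so inverse 25.
t ≡ 0·7749·11 + 9·4347·1 + 5·25461·4 + 10·6601·25 = 2198593.
2198593 mod 178227 = 59869.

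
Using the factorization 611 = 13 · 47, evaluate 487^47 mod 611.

440

Mod 13: 487 ≡ 6; by Fermat, exponent reduces to 47 mod 12 = 11; 6^11 ≡ 11 (mod 13).
Mod 47: 487 ≡ 17; by Fermat, exponent reduces to 47 mod 46 = 1; 17^1 ≡ 17 (mod 47).
Combine by CRT: x ≡ 11 (mod 13), x ≡ 17 (mod 47) ⇒ x ≡ 440 (mod 611).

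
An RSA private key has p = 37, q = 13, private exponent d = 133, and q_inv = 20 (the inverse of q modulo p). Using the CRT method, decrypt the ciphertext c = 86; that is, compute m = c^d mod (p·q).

268

d_p = d mod (p−1) = 133 mod 36 = 25; d_q = d mod (q−1) = 1.
m₁ = c^(d_p) mod p: c ≡ 12 (mod 37), and 12^25 mod 37 = 9.
m₂ = c^(d_q) mod q: c ≡ 8 (mod 13), and 8^1 mod 13 = 8.
h = q_inv·(m₁ − m₂) mod p = 20·(9 − 8) mod 37 = 20.
m = m₂ + h·q = 8 + 20·13 = 268.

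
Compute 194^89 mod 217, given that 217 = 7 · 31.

66

Mod 7: 194 ≡ 5; by Fermat, exponent reduces to 89 mod 6 = 5; 5^5 ≡ 3 (mod 7).
Mod 31: 194 ≡ 8; by Fermat, exponent reduces to 89 mod 30 = 29; 8^29 ≡ 4 (mod 31).
Combine by CRT: x ≡ 3 (mod 7), x ≡ 4 (mod 31) ⇒ x ≡ 66 (mod 217).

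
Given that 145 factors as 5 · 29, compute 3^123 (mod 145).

Mod 5: 3 ≡ 3; by Fermat, exponent reduces to 123 mod 4 = 3; 3^3 ≡ 2 (mod 5).
Mod 29: 3 ≡ 3; by Fermat, exponent reduces to 123 mod 28 = 11; 3^11 ≡ 15 (mod 29).
Combine by CRT: x ≡ 2 (mod 5), x ≡ 15 (mod 29) ⇒ x ≡ 102 (mod 145).

102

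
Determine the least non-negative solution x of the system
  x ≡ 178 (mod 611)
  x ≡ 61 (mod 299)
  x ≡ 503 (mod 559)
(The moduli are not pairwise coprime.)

36838

gcd(611, 299) = 13 and 13 | (61 − 178), so the pair is consistent; merging gives x ≡ 8732 (mod 14053), where 14053 = lcm(611, 299).
gcd(14053, 559) = 13 and 13 | (503 − 8732), so the pair is consistent; merging gives x ≡ 36838 (mod 604279), where 604279 = lcm(14053, 559).
The solution is unique modulo lcm(611, 299, 559) = 604279.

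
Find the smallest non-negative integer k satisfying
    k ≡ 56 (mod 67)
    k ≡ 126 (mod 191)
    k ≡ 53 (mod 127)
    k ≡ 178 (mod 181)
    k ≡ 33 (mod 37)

3441191545

The moduli are pairwise coprime; N = 67·191·127·181·37 = 10884091643.
N/67 = 162449129; 162449129 ≡ 58 (mod 67); 58·52 ≡ 1, so inverse 52.
N/191 = 56984773; 56984773 ≡ 114 (mod 191); 114·62 ≡ 1, so inverse 62.
N/127 = 85701509; 85701509 ≡ 4 (mod 127); 4·32 ≡ 1, so inverse 32.
N/181 = 60133103; 60133103 ≡ 16 (mod 181); 16·34 ≡ 1, so inverse 34.
N/37 = 294164639; 294164639 ≡ 24 (mod 37); 24·17 ≡ 1, so inverse 17.
k ≡ 56·162449129·52 + 126·56984773·62 + 53·85701509·32 + 178·60133103·34 + 33·294164639·17 = 1592518571423.
1592518571423 mod 10884091643 = 3441191545.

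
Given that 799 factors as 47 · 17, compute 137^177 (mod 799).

52

Mod 47: 137 ≡ 43; by Fermat, exponent reduces to 177 mod 46 = 39; 43^39 ≡ 5 (mod 47).
Mod 17: 137 ≡ 1; by Fermat, exponent reduces to 177 mod 16 = 1; 1^1 ≡ 1 (mod 17).
Combine by CRT: x ≡ 5 (mod 47), x ≡ 1 (mod 17) ⇒ x ≡ 52 (mod 799).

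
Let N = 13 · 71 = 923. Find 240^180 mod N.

872

Mod 13: 240 ≡ 6; since 12 | 180, by Fermat 6^180 ≡ 1 (mod 13).
Mod 71: 240 ≡ 27; by Fermat, exponent reduces to 180 mod 70 = 40; 27^40 ≡ 20 (mod 71).
Combine by CRT: x ≡ 1 (mod 13), x ≡ 20 (mod 71) ⇒ x ≡ 872 (mod 923).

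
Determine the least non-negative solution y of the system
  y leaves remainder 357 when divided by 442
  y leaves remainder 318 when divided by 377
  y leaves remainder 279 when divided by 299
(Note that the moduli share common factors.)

Combine the congruences pairwise.
gcd(442, 377) = 13 and 13 | (318 − 357), so the pair is consistent; merging gives y ≡ 5219 (mod 12818), where 12818 = lcm(442, 377).
gcd(12818, 299) = 13 and 13 | (279 − 5219), so the pair is consistent; merging gives y ≡ 56491 (mod 294814), where 294814 = lcm(12818, 299).
The solution is unique modulo lcm(442, 377, 299) = 294814.

56491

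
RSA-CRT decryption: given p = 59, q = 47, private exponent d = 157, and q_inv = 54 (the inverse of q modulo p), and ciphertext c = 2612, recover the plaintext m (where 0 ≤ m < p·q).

1461

d_p = d mod (p−1) = 157 mod 58 = 41; d_q = d mod (q−1) = 19.
m₁ = c^(d_p) mod p: c ≡ 16 (mod 59), and 16^41 mod 59 = 45.
m₂ = c^(d_q) mod q: c ≡ 27 (mod 47), and 27^19 mod 47 = 4.
h = q_inv·(m₁ − m₂) mod p = 54·(45 − 4) mod 59 = 31.
m = m₂ + h·q = 4 + 31·47 = 1461.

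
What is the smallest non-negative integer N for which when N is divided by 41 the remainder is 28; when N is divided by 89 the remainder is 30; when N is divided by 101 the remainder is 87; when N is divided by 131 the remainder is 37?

From N ≡ 28 (mod 41) write N = 28 + 41t. Substituting into N ≡ 30 (mod 89) gives 41t ≡ 2 (mod 89), and since 41⁻¹ ≡ 76 (mod 89), t ≡ 63. Hence N ≡ 28 + 41·63 = 2611 (mod 3649).
From N ≡ 2611 (mod 3649) write N = 2611 + 3649t. Substituting into N ≡ 87 (mod 101) gives 3649t ≡ 1 (mod 101), and since 13⁻¹ ≡ 70 (mod 101), t ≡ 70. Hence N ≡ 2611 + 3649·70 = 258041 (mod 368549).
From N ≡ 258041 (mod 368549) write N = 258041 + 368549t. Substituting into N ≡ 37 (mod 131) gives 368549t ≡ 66 (mod 131), and since 46⁻¹ ≡ 94 (mod 131), t ≡ 47. Hence N ≡ 258041 + 368549·47 = 17579844 (mod 48279919).

17579844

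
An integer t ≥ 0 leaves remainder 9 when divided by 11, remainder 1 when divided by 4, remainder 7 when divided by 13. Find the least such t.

449

The moduli are pairwise coprime; N = 11·4·13 = 572.
N/11 = 52; 52 ≡ 8 (mod 11); 8·7 ≡ 1, so inverse 7.
N/4 = 143; 143 ≡ 3 (mod 4); 3·3 ≡ 1, so inverse 3.
N/13 = 44; 44 ≡ 5 (mod 13); 5·8 ≡ 1, so inverse 8.
t ≡ 9·52·7 + 1·143·3 + 7·44·8 = 6169.
6169 mod 572 = 449.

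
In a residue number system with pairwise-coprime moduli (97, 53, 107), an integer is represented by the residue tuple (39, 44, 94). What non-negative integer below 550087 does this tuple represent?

Combine the congruences pairwise.
From x ≡ 39 (mod 97) write x = 39 + 97t. Substituting into x ≡ 44 (mod 53) gives 97t ≡ 5 (mod 53), and since 44⁻¹ ≡ 47 (mod 53), t ≡ 23. Hence x ≡ 39 + 97·23 = 2270 (mod 5141).
From x ≡ 2270 (mod 5141) write x = 2270 + 5141t. Substituting into x ≡ 94 (mod 107) gives 5141t ≡ 71 (mod 107), and since 5⁻¹ ≡ 43 (mod 107), t ≡ 57. Hence x ≡ 2270 + 5141·57 = 295307 (mod 550087).

295307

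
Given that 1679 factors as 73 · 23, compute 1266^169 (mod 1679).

1381

Mod 73: 1266 ≡ 25; by Fermat, exponent reduces to 169 mod 72 = 25; 25^25 ≡ 67 (mod 73).
Mod 23: 1266 ≡ 1; by Fermat, exponent reduces to 169 mod 22 = 15; 1^15 ≡ 1 (mod 23).
Combine by CRT: x ≡ 67 (mod 73), x ≡ 1 (mod 23) ⇒ x ≡ 1381 (mod 1679).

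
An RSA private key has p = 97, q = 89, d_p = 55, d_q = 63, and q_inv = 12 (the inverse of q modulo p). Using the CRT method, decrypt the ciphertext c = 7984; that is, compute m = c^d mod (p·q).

4799

m₁ = c^(d_p) mod p: c ≡ 30 (mod 97), and 30^55 mod 97 = 46.
m₂ = c^(d_q) mod q: c ≡ 63 (mod 89), and 63^63 mod 89 = 82.
h = q_inv·(m₁ − m₂) mod p = 12·(46 − 82) mod 97 = 53.
m = m₂ + h·q = 82 + 53·89 = 4799.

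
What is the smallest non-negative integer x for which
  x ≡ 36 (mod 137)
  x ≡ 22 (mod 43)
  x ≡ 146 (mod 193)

The moduli are pairwise coprime; N = 137·43·193 = 1136963.
N/137 = 8299; 8299 ≡ 79 (mod 137); 79·111 ≡ 1, so inverse 111.
N/43 = 26441; 26441 ≡ 39 (mod 43); 39·32 ≡ 1, so inverse 32.
N/193 = 5891; 5891 ≡ 101 (mod 193); 101·86 ≡ 1, so inverse 86.
x ≡ 36·8299·111 + 22·26441·32 + 146·5891·86 = 125744664.
125744664 mod 1136963 = 678734.

678734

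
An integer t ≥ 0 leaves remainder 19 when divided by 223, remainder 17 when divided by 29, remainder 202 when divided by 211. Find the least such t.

The moduli are pairwise coprime; N = 223·29·211 = 1364537.
N/223 = 6119; 6119 ≡ 98 (mod 223); 98·66 ≡ 1, so inverse 66.
N/29 = 47053; 47053 ≡ 15 (mod 29); 15·2 ≡ 1, so inverse 2.
N/211 = 6467; 6467 ≡ 137 (mod 211); 137·134 ≡ 1, so inverse 134.
t ≡ 19·6119·66 + 17·47053·2 + 202·6467·134 = 184321784.
184321784 mod 1364537 = 109289.

109289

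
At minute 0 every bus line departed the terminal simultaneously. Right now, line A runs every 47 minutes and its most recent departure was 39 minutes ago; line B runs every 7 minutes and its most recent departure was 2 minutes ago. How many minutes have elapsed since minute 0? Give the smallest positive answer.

From t ≡ 39 (mod 47) write t = 39 + 47s. Substituting into t ≡ 2 (mod 7) gives 47s ≡ 5 (mod 7), and since 5⁻¹ ≡ 3 (mod 7), s ≡ 1. Hence t ≡ 39 + 47·1 = 86 (mod 329).

86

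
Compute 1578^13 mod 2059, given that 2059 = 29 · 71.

1781

Mod 29: 1578 ≡ 12; 12^13 ≡ 12 (mod 29).
Mod 71: 1578 ≡ 16; 16^13 ≡ 6 (mod 71).
Combine by CRT: x ≡ 12 (mod 29), x ≡ 6 (mod 71) ⇒ x ≡ 1781 (mod 2059).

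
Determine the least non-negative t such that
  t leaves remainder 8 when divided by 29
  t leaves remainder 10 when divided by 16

From t ≡ 8 (mod 29) write t = 8 + 29s. Substituting into t ≡ 10 (mod 16) gives 29s ≡ 2 (mod 16), and since 13⁻¹ ≡ 5 (mod 16), s ≡ 10. Hence t ≡ 8 + 29·10 = 298 (mod 464).

298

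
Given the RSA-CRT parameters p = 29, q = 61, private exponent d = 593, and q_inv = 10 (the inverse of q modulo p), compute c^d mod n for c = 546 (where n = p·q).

d_p = d mod (p−1) = 593 mod 28 = 5; d_q = d mod (q−1) = 53.
m₁ = c^(d_p) mod p: c ≡ 24 (mod 29), and 24^5 mod 29 = 7.
m₂ = c^(d_q) mod q: c ≡ 58 (mod 61), and 58^53 mod 61 = 34.
h = q_inv·(m₁ − m₂) mod p = 10·(7 − 34) mod 29 = 20.
m = m₂ + h·q = 34 + 20·61 = 1254.

1254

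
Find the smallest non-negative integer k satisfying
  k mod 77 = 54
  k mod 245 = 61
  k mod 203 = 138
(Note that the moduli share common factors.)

gcd(77, 245) = 7 and 7 | (61 − 54), so the pair is consistent; merging gives k ≡ 1286 (mod 2695), where 2695 = lcm(77, 245).
gcd(2695, 203) = 7 and 7 | (138 − 1286), so the pair is consistent; merging gives k ≡ 63271 (mod 78155), where 78155 = lcm(2695, 203).
The solution is unique modulo lcm(77, 245, 203) = 78155.

63271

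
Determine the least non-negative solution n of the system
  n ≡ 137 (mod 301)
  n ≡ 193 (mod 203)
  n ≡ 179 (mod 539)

Combine the congruences pairwise.
gcd(301, 203) = 7 and 7 | (193 − 137), so the pair is consistent; merging gives n ≡ 4050 (mod 8729), where 8729 = lcm(301, 203).
gcd(8729, 539) = 7 and 7 | (179 − 4050), so the pair is consistent; merging gives n ≡ 309565 (mod 672133), where 672133 = lcm(8729, 539).
The solution is unique modulo lcm(301, 203, 539) = 672133.

309565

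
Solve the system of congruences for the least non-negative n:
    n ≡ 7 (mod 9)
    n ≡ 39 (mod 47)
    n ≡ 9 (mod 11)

The moduli are pairwise coprime; M = 9·47·11 = 4653.
M/9 = 517; 517 ≡ 4 (mod 9); 4·7 ≡ 1, so inverse 7.
M/47 = 99; 99 ≡ 5 (mod 47); 5·19 ≡ 1, so inverse 19.
M/11 = 423; 423 ≡ 5 (mod 11); 5·9 ≡ 1, so inverse 9.
n ≡ 7·517·7 + 39·99·19 + 9·423·9 = 132955.
132955 mod 4653 = 2671.

2671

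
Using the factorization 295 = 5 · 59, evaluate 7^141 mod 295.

Mod 5: 7 ≡ 2; by Fermat, exponent reduces to 141 mod 4 = 1; 2^1 ≡ 2 (mod 5).
Mod 59: 7 ≡ 7; by Fermat, exponent reduces to 141 mod 58 = 25; 7^25 ≡ 36 (mod 59).
Combine by CRT: x ≡ 2 (mod 5), x ≡ 36 (mod 59) ⇒ x ≡ 272 (mod 295).

272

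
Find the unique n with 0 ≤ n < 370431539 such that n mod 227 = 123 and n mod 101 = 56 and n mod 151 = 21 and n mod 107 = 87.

From n ≡ 123 (mod 227) write n = 123 + 227t. Substituting into n ≡ 56 (mod 101) gives 227t ≡ 34 (mod 101), and since 25⁻¹ ≡ 97 (mod 101), t ≡ 66. Hence n ≡ 123 + 227·66 = 15105 (mod 22927).
From n ≡ 15105 (mod 22927) write n = 15105 + 22927t. Substituting into n ≡ 21 (mod 151) gives 22927t ≡ 16 (mod 151), and since 126⁻¹ ≡ 6 (mod 151), t ≡ 96. Hence n ≡ 15105 + 22927·96 = 2216097 (mod 3461977).
From n ≡ 2216097 (mod 3461977) write n = 2216097 + 3461977t. Substituting into n ≡ 87 (mod 107) gives 3461977t ≡ 67 (mod 107), and since 99⁻¹ ≡ 40 (mod 107), t ≡ 5. Hence n ≡ 2216097 + 3461977·5 = 19525982 (mod 370431539).

19525982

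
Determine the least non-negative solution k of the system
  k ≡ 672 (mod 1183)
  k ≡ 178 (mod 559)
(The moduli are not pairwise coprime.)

Combine the congruences pairwise.
gcd(1183, 559) = 13 and 13 | (178 − 672), so the pair is consistent; merging gives k ≡ 1855 (mod 50869), where 50869 = lcm(1183, 559).
The solution is unique modulo lcm(1183, 559) = 50869.

1855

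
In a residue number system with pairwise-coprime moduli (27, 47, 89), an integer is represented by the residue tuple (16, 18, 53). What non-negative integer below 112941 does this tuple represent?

The moduli are pairwise coprime; N = 27·47·89 = 112941.
N/27 = 4183; 4183 ≡ 25 (mod 27); 25·13 ≡ 1, so inverse 13.
N/47 = 2403; 2403 ≡ 6 (mod 47); 6·8 ≡ 1, so inverse 8.
N/89 = 1269; 1269 ≡ 23 (mod 89); 23·31 ≡ 1, so inverse 31.
x ≡ 16·4183·13 + 18·2403·8 + 53·1269·31 = 3301063.
3301063 mod 112941 = 25774.

25774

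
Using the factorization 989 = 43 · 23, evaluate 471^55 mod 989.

666

Mod 43: 471 ≡ 41; by Fermat, exponent reduces to 55 mod 42 = 13; 41^13 ≡ 21 (mod 43).
Mod 23: 471 ≡ 11; by Fermat, exponent reduces to 55 mod 22 = 11; 11^11 ≡ 22 (mod 23).
Combine by CRT: x ≡ 21 (mod 43), x ≡ 22 (mod 23) ⇒ x ≡ 666 (mod 989).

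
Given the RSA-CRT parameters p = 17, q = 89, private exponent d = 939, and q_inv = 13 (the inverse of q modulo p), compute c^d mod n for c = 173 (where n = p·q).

602

d_p = d mod (p−1) = 939 mod 16 = 11; d_q = d mod (q−1) = 59.
m₁ = c^(d_p) mod p: c ≡ 3 (mod 17), and 3^11 mod 17 = 7.
m₂ = c^(d_q) mod q: c ≡ 84 (mod 89), and 84^59 mod 89 = 68.
h = q_inv·(m₁ − m₂) mod p = 13·(7 − 68) mod 17 = 6.
m = m₂ + h·q = 68 + 6·89 = 602.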